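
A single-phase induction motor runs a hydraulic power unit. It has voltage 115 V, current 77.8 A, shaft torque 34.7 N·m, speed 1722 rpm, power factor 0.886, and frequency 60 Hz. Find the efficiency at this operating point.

78.9 %

ω = 2π × 1722/60 = 180.3 rad/s; P_out = τω = 34.7 × 180.3 = 6256 W
P_in = V·I·cosφ = 115 × 77.8 × 0.886 = 7927 W
η = P_out / P_in = 6256 / 7927 = 0.789 = 78.9%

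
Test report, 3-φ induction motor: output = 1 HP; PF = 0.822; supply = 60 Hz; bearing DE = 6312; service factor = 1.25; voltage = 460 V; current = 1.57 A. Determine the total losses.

P_in = √3·V·I·cosφ = 1.732×460×1.57×0.822 = 1028 W
P_out = 1×746 = 746 W
Losses = P_in − P_out = 1028 − 746 = 282 W

282 W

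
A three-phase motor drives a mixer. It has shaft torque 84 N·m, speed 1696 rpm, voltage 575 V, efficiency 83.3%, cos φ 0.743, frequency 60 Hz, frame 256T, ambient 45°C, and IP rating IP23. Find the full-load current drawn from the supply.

24.2 A

ω = 2π×1696/60 = 177.6 rad/s; P_out = τω = 84 × 177.6 = 14918 W
P_in = P_out / η = 14918 / 0.833 = 17909 W
I_L = P_in / (√3·V_L·cosφ) = 17909 / (1.732 × 575 × 0.743) = 24.2 A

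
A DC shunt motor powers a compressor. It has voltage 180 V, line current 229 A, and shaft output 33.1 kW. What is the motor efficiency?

P_out = 33.1 kW = 33100 W
P_in = V·I = 180 × 229 = 41220 W
η = P_out / P_in = 33100 / 41220 = 0.803 = 80.3%

80.3 %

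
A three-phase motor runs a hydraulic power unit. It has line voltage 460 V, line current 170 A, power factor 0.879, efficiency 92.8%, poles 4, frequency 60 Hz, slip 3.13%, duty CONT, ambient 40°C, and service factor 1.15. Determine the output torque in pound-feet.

446 lb·ft

P_in = √3·V·I·cosφ = 1.732 × 460 × 170 × 0.879 = 119054 W
P_out = η·P_in = 0.928 × 119054 = 110482 W
n_s = 120×60/4 = 1800 rpm; n = 1800×(1−0.0313) = 1744 rpm
ω = 2π×1744/60 = 182.6 rad/s
τ = P_out/ω = 110482/182.6 = 605 N·m
In lb·ft: 605/1.356 = 446 lb·ft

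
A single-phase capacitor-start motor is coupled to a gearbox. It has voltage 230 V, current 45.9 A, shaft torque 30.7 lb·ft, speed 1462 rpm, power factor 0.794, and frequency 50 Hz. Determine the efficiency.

76.0 %

τ = 30.7 lb·ft × 1.356 = 41.63 N·m
ω = 2π × 1462/60 = 153.1 rad/s; P_out = τω = 41.63 × 153.1 = 6374 W
P_in = V·I·cosφ = 230 × 45.9 × 0.794 = 8382 W
η = P_out / P_in = 6374 / 8382 = 0.760 = 76.0%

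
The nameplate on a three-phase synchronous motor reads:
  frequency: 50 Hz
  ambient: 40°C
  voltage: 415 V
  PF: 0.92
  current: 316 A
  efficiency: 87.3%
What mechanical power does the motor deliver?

P_in = √3·V·I·cosφ = 1.732 × 415 × 316 × 0.92 = 208964 W
P_out = η·P_in = 0.873 × 208964 = 182426 W

182 kW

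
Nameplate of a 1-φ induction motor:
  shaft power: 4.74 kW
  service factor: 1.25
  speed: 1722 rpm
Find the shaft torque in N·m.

26.3 N·m

ω = 2π × 1722/60 = 180.3 rad/s
τ = P/ω = 4740/180.3 = 26.3 N·m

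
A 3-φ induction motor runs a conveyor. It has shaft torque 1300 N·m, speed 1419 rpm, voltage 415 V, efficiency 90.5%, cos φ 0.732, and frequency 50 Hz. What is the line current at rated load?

ω = 2π×1419/60 = 148.6 rad/s; P_out = τω = 1300 × 148.6 = 193180 W
P_in = P_out / η = 193180 / 0.905 = 213459 W
I_L = P_in / (√3·V_L·cosφ) = 213459 / (1.732 × 415 × 0.732) = 406 A

406 A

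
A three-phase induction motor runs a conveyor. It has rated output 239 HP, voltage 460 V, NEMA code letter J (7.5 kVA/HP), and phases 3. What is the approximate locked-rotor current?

S_LR = 7.5 × 239 = 1792.5 kVA
I_LR = S_LR/(√3·V_L) = 1792500/(1.732×460) = 2250 A

2250 A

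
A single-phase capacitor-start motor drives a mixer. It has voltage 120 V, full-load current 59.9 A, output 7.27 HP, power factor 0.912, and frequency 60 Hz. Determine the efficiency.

82.7 %

P_out = 7.27 × 746 = 5423 W
P_in = V·I·cosφ = 120 × 59.9 × 0.912 = 6555 W
η = P_out / P_in = 5423 / 6555 = 0.827 = 82.7%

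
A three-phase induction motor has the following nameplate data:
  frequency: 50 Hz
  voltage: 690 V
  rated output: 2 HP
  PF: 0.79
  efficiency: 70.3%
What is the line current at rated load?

2.25 A

P_out = 2 × 746 = 1492 W
P_in = P_out / η = 1492 / 0.703 = 2122 W
I_L = P_in / (√3·V_L·cosφ) = 2122 / (1.732 × 690 × 0.79) = 2.25 A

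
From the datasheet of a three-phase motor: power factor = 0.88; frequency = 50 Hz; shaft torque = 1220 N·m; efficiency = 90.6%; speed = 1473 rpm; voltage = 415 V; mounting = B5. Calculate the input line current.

328 A

ω = 2π×1473/60 = 154.3 rad/s; P_out = τω = 1220 × 154.3 = 188246 W
P_in = P_out / η = 188246 / 0.906 = 207777 W
I_L = P_in / (√3·V_L·cosφ) = 207777 / (1.732 × 415 × 0.88) = 328 A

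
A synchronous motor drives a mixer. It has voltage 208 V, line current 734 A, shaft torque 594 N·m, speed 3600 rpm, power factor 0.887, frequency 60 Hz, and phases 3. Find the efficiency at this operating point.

95.5 %

ω = 2π × 3600/60 = 377 rad/s; P_out = τω = 594 × 377 = 223938 W
P_in = √3·V_L·I_L·cosφ = 1.732 × 208 × 734 × 0.887 = 234548 W
η = P_out / P_in = 223938 / 234548 = 0.955 = 95.5%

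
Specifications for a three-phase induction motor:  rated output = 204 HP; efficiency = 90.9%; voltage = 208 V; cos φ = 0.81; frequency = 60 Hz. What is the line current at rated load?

P_out = 204 × 746 = 152184 W
P_in = P_out / η = 152184 / 0.909 = 167419 W
I_L = P_in / (√3·V_L·cosφ) = 167419 / (1.732 × 208 × 0.81) = 574 A

574 A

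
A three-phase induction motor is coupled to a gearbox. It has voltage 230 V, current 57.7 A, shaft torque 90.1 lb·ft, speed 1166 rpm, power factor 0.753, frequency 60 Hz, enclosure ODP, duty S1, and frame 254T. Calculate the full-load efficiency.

86.2 %

τ = 90.1 lb·ft × 1.356 = 122.2 N·m
ω = 2π × 1166/60 = 122.1 rad/s; P_out = τω = 122.2 × 122.1 = 14921 W
P_in = √3·V_L·I_L·cosφ = 1.732 × 230 × 57.7 × 0.753 = 17308 W
η = P_out / P_in = 14921 / 17308 = 0.862 = 86.2%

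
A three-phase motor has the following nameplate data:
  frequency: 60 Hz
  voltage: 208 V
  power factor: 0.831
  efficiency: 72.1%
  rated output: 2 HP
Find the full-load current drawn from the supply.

6.91 A

P_out = 2 × 746 = 1492 W
P_in = P_out / η = 1492 / 0.721 = 2069 W
I_L = P_in / (√3·V_L·cosφ) = 2069 / (1.732 × 208 × 0.831) = 6.91 A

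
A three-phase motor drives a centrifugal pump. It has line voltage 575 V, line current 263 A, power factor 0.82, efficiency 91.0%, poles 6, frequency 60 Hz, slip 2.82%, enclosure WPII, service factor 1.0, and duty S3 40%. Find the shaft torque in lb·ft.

P_in = √3·V·I·cosφ = 1.732 × 575 × 263 × 0.82 = 214776 W
P_out = η·P_in = 0.91 × 214776 = 195446 W
n_s = 120×60/6 = 1200 rpm; n = 1200×(1−0.0282) = 1166 rpm
ω = 2π×1166/60 = 122.1 rad/s
τ = P_out/ω = 195446/122.1 = 1601 N·m
In lb·ft: 1601/1.356 = 1180 lb·ft

1180 lb·ft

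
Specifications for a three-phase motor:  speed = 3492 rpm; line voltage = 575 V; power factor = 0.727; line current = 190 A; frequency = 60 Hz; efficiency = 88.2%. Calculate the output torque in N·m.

332 N·m

P_in = √3·V·I·cosφ = 1.732 × 575 × 190 × 0.727 = 137564 W
P_out = η·P_in = 0.882 × 137564 = 121331 W
n = 3492 rpm
ω = 2π×3492/60 = 365.7 rad/s
τ = P_out/ω = 121331/365.7 = 332 N·m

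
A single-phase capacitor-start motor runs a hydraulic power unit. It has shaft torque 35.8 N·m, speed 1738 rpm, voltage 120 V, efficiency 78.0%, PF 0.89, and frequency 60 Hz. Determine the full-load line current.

ω = 2π×1738/60 = 182 rad/s; P_out = τω = 35.8 × 182 = 6516 W
P_in = P_out / η = 6516 / 0.780 = 8354 W
I = P_in / (V·cosφ) = 8354 / (120 × 0.89) = 78.2 A

78.2 A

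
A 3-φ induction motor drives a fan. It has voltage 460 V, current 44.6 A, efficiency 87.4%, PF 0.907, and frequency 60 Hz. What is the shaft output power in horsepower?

37.8 HP

P_in = √3·V·I·cosφ = 1.732 × 460 × 44.6 × 0.907 = 32229 W
P_out = η·P_in = 0.874 × 32229 = 28168 W
= 28168/746 = 37.8 HP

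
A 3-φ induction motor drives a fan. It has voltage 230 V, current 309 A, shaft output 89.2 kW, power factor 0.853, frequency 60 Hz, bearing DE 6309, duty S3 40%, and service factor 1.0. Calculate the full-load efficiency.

P_out = 89.2 kW = 89200 W
P_in = √3·V_L·I_L·cosφ = 1.732 × 230 × 309 × 0.853 = 104999 W
η = P_out / P_in = 89200 / 104999 = 0.850 = 85.0%

85.0 %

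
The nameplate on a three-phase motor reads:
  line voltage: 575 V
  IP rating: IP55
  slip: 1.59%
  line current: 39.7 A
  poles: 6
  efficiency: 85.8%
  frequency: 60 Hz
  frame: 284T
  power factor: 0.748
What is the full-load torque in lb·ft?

151 lb·ft

P_in = √3·V·I·cosφ = 1.732 × 575 × 39.7 × 0.748 = 29574 W
P_out = η·P_in = 0.858 × 29574 = 25374 W
n_s = 120×60/6 = 1200 rpm; n = 1200×(1−0.0159) = 1181 rpm
ω = 2π×1181/60 = 123.7 rad/s
τ = P_out/ω = 25374/123.7 = 205.1 N·m
In lb·ft: 205.1/1.356 = 151 lb·ft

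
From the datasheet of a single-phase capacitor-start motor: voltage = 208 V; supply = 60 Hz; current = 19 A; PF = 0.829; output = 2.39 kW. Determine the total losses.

886 W

P_in = V·I·cosφ = 208×19×0.829 = 3276 W
P_out = 2390 W
Losses = P_in − P_out = 3276 − 2390 = 886 W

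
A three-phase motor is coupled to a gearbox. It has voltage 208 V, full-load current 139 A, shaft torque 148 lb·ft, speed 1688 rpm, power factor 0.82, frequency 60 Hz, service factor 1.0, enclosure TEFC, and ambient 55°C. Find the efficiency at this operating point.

τ = 148 lb·ft × 1.356 = 200.7 N·m
ω = 2π × 1688/60 = 176.8 rad/s; P_out = τω = 200.7 × 176.8 = 35484 W
P_in = √3·V_L·I_L·cosφ = 1.732 × 208 × 139 × 0.82 = 41062 W
η = P_out / P_in = 35484 / 41062 = 0.864 = 86.4%

86.4 %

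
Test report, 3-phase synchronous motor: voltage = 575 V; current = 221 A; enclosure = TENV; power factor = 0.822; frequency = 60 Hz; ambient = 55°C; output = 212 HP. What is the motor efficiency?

87.4 %

P_out = 212 × 746 = 158152 W
P_in = √3·V_L·I_L·cosφ = 1.732 × 575 × 221 × 0.822 = 180917 W
η = P_out / P_in = 158152 / 180917 = 0.874 = 87.4%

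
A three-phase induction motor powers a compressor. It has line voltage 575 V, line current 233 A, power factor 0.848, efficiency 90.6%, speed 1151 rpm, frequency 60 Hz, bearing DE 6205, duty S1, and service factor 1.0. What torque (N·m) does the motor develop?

1480 N·m

P_in = √3·V·I·cosφ = 1.732 × 575 × 233 × 0.848 = 196774 W
P_out = η·P_in = 0.906 × 196774 = 178277 W
n = 1151 rpm
ω = 2π×1151/60 = 120.5 rad/s
τ = P_out/ω = 178277/120.5 = 1480 N·m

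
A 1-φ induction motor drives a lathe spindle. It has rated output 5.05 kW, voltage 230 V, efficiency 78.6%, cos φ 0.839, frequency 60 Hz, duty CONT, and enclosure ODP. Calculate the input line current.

P_out = 5.05 kW = 5050 W
P_in = P_out / η = 5050 / 0.786 = 6425 W
I = P_in / (V·cosφ) = 6425 / (230 × 0.839) = 33.3 A

33.3 A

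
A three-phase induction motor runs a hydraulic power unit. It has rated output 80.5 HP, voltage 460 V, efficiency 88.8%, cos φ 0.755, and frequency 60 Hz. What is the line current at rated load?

112 A

P_out = 80.5 × 746 = 60053 W
P_in = P_out / η = 60053 / 0.888 = 67627 W
I_L = P_in / (√3·V_L·cosφ) = 67627 / (1.732 × 460 × 0.755) = 112 A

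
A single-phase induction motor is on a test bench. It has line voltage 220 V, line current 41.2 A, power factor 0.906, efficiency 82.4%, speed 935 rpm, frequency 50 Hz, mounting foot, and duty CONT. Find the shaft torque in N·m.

P_in = V·I·cosφ = 220 × 41.2 × 0.906 = 8212 W
P_out = η·P_in = 0.824 × 8212 = 6767 W
n = 935 rpm
ω = 2π×935/60 = 97.91 rad/s
τ = P_out/ω = 6767/97.91 = 69.1 N·m

69.1 N·m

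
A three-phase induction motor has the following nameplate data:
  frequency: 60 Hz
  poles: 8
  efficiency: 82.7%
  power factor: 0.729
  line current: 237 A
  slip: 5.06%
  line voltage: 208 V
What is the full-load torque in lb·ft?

P_in = √3·V·I·cosφ = 1.732 × 208 × 237 × 0.729 = 62243 W
P_out = η·P_in = 0.827 × 62243 = 51475 W
n_s = 120×60/8 = 900 rpm; n = 900×(1−0.0506) = 854 rpm
ω = 2π×854/60 = 89.43 rad/s
τ = P_out/ω = 51475/89.43 = 575.6 N·m
In lb·ft: 575.6/1.356 = 424 lb·ft

424 lb·ft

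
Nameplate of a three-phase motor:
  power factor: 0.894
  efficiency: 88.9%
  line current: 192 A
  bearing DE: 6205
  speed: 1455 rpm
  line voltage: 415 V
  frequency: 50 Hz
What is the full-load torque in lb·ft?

531 lb·ft

P_in = √3·V·I·cosφ = 1.732 × 415 × 192 × 0.894 = 123377 W
P_out = η·P_in = 0.889 × 123377 = 109682 W
n = 1455 rpm
ω = 2π×1455/60 = 152.4 rad/s
τ = P_out/ω = 109682/152.4 = 719.7 N·m
In lb·ft: 719.7/1.356 = 531 lb·ft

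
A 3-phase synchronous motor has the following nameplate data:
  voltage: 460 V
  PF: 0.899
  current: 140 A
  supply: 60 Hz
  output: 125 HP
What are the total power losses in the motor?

7.03 kW

P_in = √3·V·I·cosφ = 1.732×460×140×0.899 = 100275 W
P_out = 125×746 = 93250 W
Losses = P_in − P_out = 100275 − 93250 = 7025 W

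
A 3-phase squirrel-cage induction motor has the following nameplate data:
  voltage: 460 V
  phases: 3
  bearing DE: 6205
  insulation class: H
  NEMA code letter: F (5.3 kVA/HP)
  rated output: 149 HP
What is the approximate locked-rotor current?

991 A

S_LR = 5.3 × 149 = 789.7 kVA
I_LR = S_LR/(√3·V_L) = 789700/(1.732×460) = 991 A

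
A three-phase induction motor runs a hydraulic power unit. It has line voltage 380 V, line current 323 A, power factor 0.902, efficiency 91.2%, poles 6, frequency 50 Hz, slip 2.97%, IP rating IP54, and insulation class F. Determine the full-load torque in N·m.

P_in = √3·V·I·cosφ = 1.732 × 380 × 323 × 0.902 = 191752 W
P_out = η·P_in = 0.912 × 191752 = 174878 W
n_s = 120×50/6 = 1000 rpm; n = 1000×(1−0.0297) = 970 rpm
ω = 2π×970/60 = 101.6 rad/s
τ = P_out/ω = 174878/101.6 = 1720 N·m

1720 N·m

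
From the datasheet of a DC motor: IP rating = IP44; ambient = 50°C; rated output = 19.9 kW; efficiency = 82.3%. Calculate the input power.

24.2 kW

P_out = 19900 W
P_in = P_out/η = 19900/0.823 = 24180 W = 24.2 kW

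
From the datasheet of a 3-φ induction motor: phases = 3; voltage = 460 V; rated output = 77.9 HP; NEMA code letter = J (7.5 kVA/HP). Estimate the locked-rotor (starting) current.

733 A

S_LR = 7.5 × 77.9 = 584.25 kVA
I_LR = S_LR/(√3·V_L) = 584250/(1.732×460) = 733 A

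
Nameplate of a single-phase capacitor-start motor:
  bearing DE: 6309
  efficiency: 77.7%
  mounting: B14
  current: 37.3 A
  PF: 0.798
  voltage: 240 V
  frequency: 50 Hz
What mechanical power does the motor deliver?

5.55 kW

P_in = V·I·cosφ = 240 × 37.3 × 0.798 = 7144 W
P_out = η·P_in = 0.777 × 7144 = 5551 W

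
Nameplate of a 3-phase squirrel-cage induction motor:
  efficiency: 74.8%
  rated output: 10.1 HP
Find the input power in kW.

P_out = 10.1 × 746 = 7535 W
P_in = P_out/η = 7535/0.748 = 10074 W = 10.1 kW

10.1 kW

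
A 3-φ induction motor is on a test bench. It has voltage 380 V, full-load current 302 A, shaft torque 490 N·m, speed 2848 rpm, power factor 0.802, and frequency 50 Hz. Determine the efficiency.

ω = 2π × 2848/60 = 298.2 rad/s; P_out = τω = 490 × 298.2 = 146118 W
P_in = √3·V_L·I_L·cosφ = 1.732 × 380 × 302 × 0.802 = 159409 W
η = P_out / P_in = 146118 / 159409 = 0.917 = 91.7%

91.7 %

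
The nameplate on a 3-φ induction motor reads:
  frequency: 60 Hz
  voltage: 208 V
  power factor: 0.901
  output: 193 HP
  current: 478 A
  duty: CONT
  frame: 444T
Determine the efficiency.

P_out = 193 × 746 = 143978 W
P_in = √3·V_L·I_L·cosφ = 1.732 × 208 × 478 × 0.901 = 155154 W
η = P_out / P_in = 143978 / 155154 = 0.928 = 92.8%

92.8 %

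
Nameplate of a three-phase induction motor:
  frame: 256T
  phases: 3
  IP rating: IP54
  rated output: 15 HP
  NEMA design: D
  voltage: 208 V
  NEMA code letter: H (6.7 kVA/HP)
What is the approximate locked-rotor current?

279 A

S_LR = 6.7 × 15 = 100.5 kVA
I_LR = S_LR/(√3·V_L) = 100500/(1.732×208) = 279 A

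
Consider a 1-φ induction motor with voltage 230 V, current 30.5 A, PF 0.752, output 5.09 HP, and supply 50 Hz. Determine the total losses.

1480 W

P_in = V·I·cosφ = 230×30.5×0.752 = 5275 W
P_out = 5.09×746 = 3797 W
Losses = P_in − P_out = 5275 − 3797 = 1478 W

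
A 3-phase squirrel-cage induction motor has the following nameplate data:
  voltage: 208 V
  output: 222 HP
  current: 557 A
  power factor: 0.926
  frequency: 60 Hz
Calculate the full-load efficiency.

89.1 %

P_out = 222 × 746 = 165612 W
P_in = √3·V_L·I_L·cosφ = 1.732 × 208 × 557 × 0.926 = 185814 W
η = P_out / P_in = 165612 / 185814 = 0.891 = 89.1%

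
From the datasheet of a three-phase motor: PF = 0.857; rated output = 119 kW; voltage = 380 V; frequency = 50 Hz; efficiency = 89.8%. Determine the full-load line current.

P_out = 119 kW = 119000 W
P_in = P_out / η = 119000 / 0.898 = 132517 W
I_L = P_in / (√3·V_L·cosφ) = 132517 / (1.732 × 380 × 0.857) = 235 A

235 A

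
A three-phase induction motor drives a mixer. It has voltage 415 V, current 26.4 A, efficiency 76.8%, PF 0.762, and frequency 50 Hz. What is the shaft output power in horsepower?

14.9 HP

P_in = √3·V·I·cosφ = 1.732 × 415 × 26.4 × 0.762 = 14460 W
P_out = η·P_in = 0.768 × 14460 = 11105 W
= 11105/746 = 14.9 HP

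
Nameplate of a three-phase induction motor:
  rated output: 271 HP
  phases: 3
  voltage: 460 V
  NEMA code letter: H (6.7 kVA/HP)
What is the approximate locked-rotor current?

S_LR = 6.7 × 271 = 1815.7 kVA
I_LR = S_LR/(√3·V_L) = 1815700/(1.732×460) = 2280 A

2280 A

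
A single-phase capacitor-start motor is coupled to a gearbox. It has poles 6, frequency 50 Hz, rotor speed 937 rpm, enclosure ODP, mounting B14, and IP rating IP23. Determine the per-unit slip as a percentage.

6.30 %

n_s = 120f/p = 120×50/6 = 1000 rpm
s = (n_s − n)/n_s = (1000 − 937)/1000 = 0.0630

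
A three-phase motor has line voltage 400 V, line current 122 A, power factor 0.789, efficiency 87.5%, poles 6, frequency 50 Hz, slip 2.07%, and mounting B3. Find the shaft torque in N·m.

569 N·m

P_in = √3·V·I·cosφ = 1.732 × 400 × 122 × 0.789 = 66688 W
P_out = η·P_in = 0.875 × 66688 = 58352 W
n_s = 120×50/6 = 1000 rpm; n = 1000×(1−0.0207) = 979 rpm
ω = 2π×979/60 = 102.5 rad/s
τ = P_out/ω = 58352/102.5 = 569 N·m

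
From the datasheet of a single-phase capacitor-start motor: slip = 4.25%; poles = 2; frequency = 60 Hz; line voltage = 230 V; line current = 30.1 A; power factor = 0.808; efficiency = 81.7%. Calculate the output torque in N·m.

12.7 N·m

P_in = V·I·cosφ = 230 × 30.1 × 0.808 = 5594 W
P_out = η·P_in = 0.817 × 5594 = 4570 W
n_s = 120×60/2 = 3600 rpm; n = 3600×(1−0.0425) = 3447 rpm
ω = 2π×3447/60 = 361 rad/s
τ = P_out/ω = 4570/361 = 12.7 N·m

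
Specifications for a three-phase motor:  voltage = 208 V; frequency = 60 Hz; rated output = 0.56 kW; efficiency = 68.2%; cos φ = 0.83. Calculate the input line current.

2.75 A

P_out = 0.56 kW = 560 W
P_in = P_out / η = 560 / 0.682 = 821 W
I_L = P_in / (√3·V_L·cosφ) = 821 / (1.732 × 208 × 0.83) = 2.75 A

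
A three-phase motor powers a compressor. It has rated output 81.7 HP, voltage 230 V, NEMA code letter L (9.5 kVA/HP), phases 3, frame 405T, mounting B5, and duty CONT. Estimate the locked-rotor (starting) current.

S_LR = 9.5 × 81.7 = 776.15 kVA
I_LR = S_LR/(√3·V_L) = 776150/(1.732×230) = 1950 A

1950 A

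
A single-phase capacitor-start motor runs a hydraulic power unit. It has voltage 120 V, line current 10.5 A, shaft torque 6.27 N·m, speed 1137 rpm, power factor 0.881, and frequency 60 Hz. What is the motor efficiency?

67.3 %

ω = 2π × 1137/60 = 119.1 rad/s; P_out = τω = 6.27 × 119.1 = 747 W
P_in = V·I·cosφ = 120 × 10.5 × 0.881 = 1110 W
η = P_out / P_in = 747 / 1110 = 0.673 = 67.3%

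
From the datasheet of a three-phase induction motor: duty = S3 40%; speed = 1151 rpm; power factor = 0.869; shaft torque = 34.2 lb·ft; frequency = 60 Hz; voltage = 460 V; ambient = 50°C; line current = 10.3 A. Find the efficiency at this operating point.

τ = 34.2 lb·ft × 1.356 = 46.38 N·m
ω = 2π × 1151/60 = 120.5 rad/s; P_out = τω = 46.38 × 120.5 = 5589 W
P_in = √3·V_L·I_L·cosφ = 1.732 × 460 × 10.3 × 0.869 = 7131 W
η = P_out / P_in = 5589 / 7131 = 0.784 = 78.4%

78.4 %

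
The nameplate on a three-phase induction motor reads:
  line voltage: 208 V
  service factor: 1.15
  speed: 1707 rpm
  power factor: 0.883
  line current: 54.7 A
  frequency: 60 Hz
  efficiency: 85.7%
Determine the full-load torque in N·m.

83.4 N·m

P_in = √3·V·I·cosφ = 1.732 × 208 × 54.7 × 0.883 = 17400 W
P_out = η·P_in = 0.857 × 17400 = 14912 W
n = 1707 rpm
ω = 2π×1707/60 = 178.8 rad/s
τ = P_out/ω = 14912/178.8 = 83.4 N·m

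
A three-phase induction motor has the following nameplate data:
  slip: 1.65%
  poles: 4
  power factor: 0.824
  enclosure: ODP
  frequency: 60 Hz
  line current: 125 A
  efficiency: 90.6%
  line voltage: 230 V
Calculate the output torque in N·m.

P_in = √3·V·I·cosφ = 1.732 × 230 × 125 × 0.824 = 41031 W
P_out = η·P_in = 0.906 × 41031 = 37174 W
n_s = 120×60/4 = 1800 rpm; n = 1800×(1−0.0165) = 1770 rpm
ω = 2π×1770/60 = 185.4 rad/s
τ = P_out/ω = 37174/185.4 = 201 N·m

201 N·m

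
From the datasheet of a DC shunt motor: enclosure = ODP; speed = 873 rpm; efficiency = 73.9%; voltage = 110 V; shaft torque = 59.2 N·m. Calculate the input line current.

66.6 A

ω = 2π×873/60 = 91.42 rad/s; P_out = τω = 59.2 × 91.42 = 5412 W
P_in = P_out / η = 5412 / 0.739 = 7323 W
I = P_in / V = 7323 / 110 = 66.6 A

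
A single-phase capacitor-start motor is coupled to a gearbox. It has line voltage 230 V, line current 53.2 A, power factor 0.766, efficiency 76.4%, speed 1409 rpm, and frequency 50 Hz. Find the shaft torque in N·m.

P_in = V·I·cosφ = 230 × 53.2 × 0.766 = 9373 W
P_out = η·P_in = 0.764 × 9373 = 7161 W
n = 1409 rpm
ω = 2π×1409/60 = 147.6 rad/s
τ = P_out/ω = 7161/147.6 = 48.5 N·m

48.5 N·m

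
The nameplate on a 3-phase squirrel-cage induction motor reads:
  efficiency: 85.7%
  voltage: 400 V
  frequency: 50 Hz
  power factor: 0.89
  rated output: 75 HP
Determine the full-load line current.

106 A

P_out = 75 × 746 = 55950 W
P_in = P_out / η = 55950 / 0.857 = 65286 W
I_L = P_in / (√3·V_L·cosφ) = 65286 / (1.732 × 400 × 0.89) = 106 A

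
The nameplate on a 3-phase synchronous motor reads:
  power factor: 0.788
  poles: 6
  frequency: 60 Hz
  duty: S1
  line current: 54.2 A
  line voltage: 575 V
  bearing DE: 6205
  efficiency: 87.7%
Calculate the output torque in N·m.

P_in = √3·V·I·cosφ = 1.732 × 575 × 54.2 × 0.788 = 42534 W
P_out = η·P_in = 0.877 × 42534 = 37302 W
n = n_s = 120×60/6 = 1200 rpm (synchronous)
ω = 2π×1200/60 = 125.7 rad/s
τ = P_out/ω = 37302/125.7 = 297 N·m

297 N·m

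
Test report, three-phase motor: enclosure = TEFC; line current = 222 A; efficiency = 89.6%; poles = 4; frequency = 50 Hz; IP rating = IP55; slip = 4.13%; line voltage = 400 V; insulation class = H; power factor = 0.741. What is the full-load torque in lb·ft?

P_in = √3·V·I·cosφ = 1.732 × 400 × 222 × 0.741 = 113967 W
P_out = η·P_in = 0.896 × 113967 = 102114 W
n_s = 120×50/4 = 1500 rpm; n = 1500×(1−0.0413) = 1438 rpm
ω = 2π×1438/60 = 150.6 rad/s
τ = P_out/ω = 102114/150.6 = 678 N·m
In lb·ft: 678/1.356 = 500 lb·ft

500 lb·ft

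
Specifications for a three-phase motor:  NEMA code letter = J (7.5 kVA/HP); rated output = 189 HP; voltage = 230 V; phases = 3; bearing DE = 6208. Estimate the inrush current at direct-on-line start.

3560 A

S_LR = 7.5 × 189 = 1417.5 kVA
I_LR = S_LR/(√3·V_L) = 1417500/(1.732×230) = 3560 A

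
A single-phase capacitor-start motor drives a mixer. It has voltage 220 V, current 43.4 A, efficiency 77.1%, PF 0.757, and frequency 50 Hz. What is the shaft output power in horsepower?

7.47 HP

P_in = V·I·cosφ = 220 × 43.4 × 0.757 = 7228 W
P_out = η·P_in = 0.771 × 7228 = 5573 W
= 5573/746 = 7.47 HP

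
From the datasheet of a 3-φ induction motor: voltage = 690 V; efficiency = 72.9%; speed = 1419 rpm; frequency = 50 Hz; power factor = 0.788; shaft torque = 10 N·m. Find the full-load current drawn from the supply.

2.16 A

ω = 2π×1419/60 = 148.6 rad/s; P_out = τω = 10 × 148.6 = 1486 W
P_in = P_out / η = 1486 / 0.729 = 2038 W
I_L = P_in / (√3·V_L·cosφ) = 2038 / (1.732 × 690 × 0.788) = 2.16 A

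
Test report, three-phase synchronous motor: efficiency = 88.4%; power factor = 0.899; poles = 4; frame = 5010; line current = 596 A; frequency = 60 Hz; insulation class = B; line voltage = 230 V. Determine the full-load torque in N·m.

1000 N·m

P_in = √3·V·I·cosφ = 1.732 × 230 × 596 × 0.899 = 213443 W
P_out = η·P_in = 0.884 × 213443 = 188684 W
n = n_s = 120×60/4 = 1800 rpm (synchronous)
ω = 2π×1800/60 = 188.5 rad/s
τ = P_out/ω = 188684/188.5 = 1000 N·m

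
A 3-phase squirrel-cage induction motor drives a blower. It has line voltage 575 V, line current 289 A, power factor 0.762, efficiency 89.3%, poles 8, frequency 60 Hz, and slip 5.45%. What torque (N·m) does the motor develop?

P_in = √3·V·I·cosφ = 1.732 × 575 × 289 × 0.762 = 219315 W
P_out = η·P_in = 0.893 × 219315 = 195848 W
n_s = 120×60/8 = 900 rpm; n = 900×(1−0.0545) = 851 rpm
ω = 2π×851/60 = 89.12 rad/s
τ = P_out/ω = 195848/89.12 = 2200 N·m

2200 N·m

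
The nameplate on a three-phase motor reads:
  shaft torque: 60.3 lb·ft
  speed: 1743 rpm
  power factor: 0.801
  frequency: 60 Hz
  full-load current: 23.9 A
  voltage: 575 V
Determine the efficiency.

τ = 60.3 lb·ft × 1.356 = 81.77 N·m
ω = 2π × 1743/60 = 182.5 rad/s; P_out = τω = 81.77 × 182.5 = 14923 W
P_in = √3·V_L·I_L·cosφ = 1.732 × 575 × 23.9 × 0.801 = 19065 W
η = P_out / P_in = 14923 / 19065 = 0.783 = 78.3%

78.3 %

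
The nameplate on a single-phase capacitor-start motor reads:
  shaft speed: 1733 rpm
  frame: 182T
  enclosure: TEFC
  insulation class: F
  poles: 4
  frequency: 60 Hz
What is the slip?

3.72 %

n_s = 120f/p = 120×60/4 = 1800 rpm
s = (n_s − n)/n_s = (1800 − 1733)/1800 = 0.0372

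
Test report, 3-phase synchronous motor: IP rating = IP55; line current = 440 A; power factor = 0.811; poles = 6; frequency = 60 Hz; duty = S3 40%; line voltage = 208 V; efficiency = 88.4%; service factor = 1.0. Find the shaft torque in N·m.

P_in = √3·V·I·cosφ = 1.732 × 208 × 440 × 0.811 = 128554 W
P_out = η·P_in = 0.884 × 128554 = 113642 W
n = n_s = 120×60/6 = 1200 rpm (synchronous)
ω = 2π×1200/60 = 125.7 rad/s
τ = P_out/ω = 113642/125.7 = 904 N·m

904 N·m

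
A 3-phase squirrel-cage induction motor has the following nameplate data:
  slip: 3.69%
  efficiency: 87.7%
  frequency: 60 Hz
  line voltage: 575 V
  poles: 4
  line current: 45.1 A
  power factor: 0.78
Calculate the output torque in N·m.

169 N·m

P_in = √3·V·I·cosφ = 1.732 × 575 × 45.1 × 0.78 = 35034 W
P_out = η·P_in = 0.877 × 35034 = 30725 W
n_s = 120×60/4 = 1800 rpm; n = 1800×(1−0.0369) = 1734 rpm
ω = 2π×1734/60 = 181.6 rad/s
τ = P_out/ω = 30725/181.6 = 169 N·m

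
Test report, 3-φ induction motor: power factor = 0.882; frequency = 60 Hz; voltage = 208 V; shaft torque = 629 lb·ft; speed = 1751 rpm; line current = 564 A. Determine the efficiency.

τ = 629 lb·ft × 1.356 = 852.9 N·m
ω = 2π × 1751/60 = 183.4 rad/s; P_out = τω = 852.9 × 183.4 = 156422 W
P_in = √3·V_L·I_L·cosφ = 1.732 × 208 × 564 × 0.882 = 179209 W
η = P_out / P_in = 156422 / 179209 = 0.873 = 87.3%

87.3 %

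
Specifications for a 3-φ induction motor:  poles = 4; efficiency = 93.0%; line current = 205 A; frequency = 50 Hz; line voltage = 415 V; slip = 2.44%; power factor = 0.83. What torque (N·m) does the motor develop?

742 N·m

P_in = √3·V·I·cosφ = 1.732 × 415 × 205 × 0.83 = 122300 W
P_out = η·P_in = 0.93 × 122300 = 113739 W
n_s = 120×50/4 = 1500 rpm; n = 1500×(1−0.0244) = 1463 rpm
ω = 2π×1463/60 = 153.2 rad/s
τ = P_out/ω = 113739/153.2 = 742 N·m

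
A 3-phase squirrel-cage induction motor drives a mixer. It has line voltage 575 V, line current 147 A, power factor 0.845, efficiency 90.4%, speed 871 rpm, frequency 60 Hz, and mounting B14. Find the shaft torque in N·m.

1230 N·m

P_in = √3·V·I·cosφ = 1.732 × 575 × 147 × 0.845 = 123706 W
P_out = η·P_in = 0.904 × 123706 = 111830 W
n = 871 rpm
ω = 2π×871/60 = 91.21 rad/s
τ = P_out/ω = 111830/91.21 = 1230 N·m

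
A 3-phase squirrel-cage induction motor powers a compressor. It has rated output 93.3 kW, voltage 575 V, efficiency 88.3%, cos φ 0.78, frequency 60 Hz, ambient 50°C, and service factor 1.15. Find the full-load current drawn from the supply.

P_out = 93.3 kW = 93300 W
P_in = P_out / η = 93300 / 0.883 = 105663 W
I_L = P_in / (√3·V_L·cosφ) = 105663 / (1.732 × 575 × 0.78) = 136 A

136 A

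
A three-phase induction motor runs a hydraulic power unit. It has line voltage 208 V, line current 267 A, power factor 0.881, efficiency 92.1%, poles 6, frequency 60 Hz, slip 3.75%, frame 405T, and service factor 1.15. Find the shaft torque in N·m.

P_in = √3·V·I·cosφ = 1.732 × 208 × 267 × 0.881 = 84742 W
P_out = η·P_in = 0.921 × 84742 = 78047 W
n_s = 120×60/6 = 1200 rpm; n = 1200×(1−0.0375) = 1155 rpm
ω = 2π×1155/60 = 121 rad/s
τ = P_out/ω = 78047/121 = 645 N·m

645 N·m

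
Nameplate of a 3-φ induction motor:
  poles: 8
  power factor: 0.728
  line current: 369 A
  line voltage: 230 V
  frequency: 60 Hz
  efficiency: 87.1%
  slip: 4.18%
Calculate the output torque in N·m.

1030 N·m

P_in = √3·V·I·cosφ = 1.732 × 230 × 369 × 0.728 = 107012 W
P_out = η·P_in = 0.871 × 107012 = 93207 W
n_s = 120×60/8 = 900 rpm; n = 900×(1−0.0418) = 862 rpm
ω = 2π×862/60 = 90.27 rad/s
τ = P_out/ω = 93207/90.27 = 1030 N·m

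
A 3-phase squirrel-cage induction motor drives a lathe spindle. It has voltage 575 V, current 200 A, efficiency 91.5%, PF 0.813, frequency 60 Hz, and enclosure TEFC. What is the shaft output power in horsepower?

P_in = √3·V·I·cosφ = 1.732 × 575 × 200 × 0.813 = 161933 W
P_out = η·P_in = 0.915 × 161933 = 148169 W
= 148169/746 = 199 HP

199 HP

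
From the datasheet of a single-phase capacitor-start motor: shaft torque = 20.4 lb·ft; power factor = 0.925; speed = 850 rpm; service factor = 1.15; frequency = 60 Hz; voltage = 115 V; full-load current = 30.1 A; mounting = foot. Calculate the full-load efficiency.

76.9 %

τ = 20.4 lb·ft × 1.356 = 27.66 N·m
ω = 2π × 850/60 = 89.01 rad/s; P_out = τω = 27.66 × 89.01 = 2462 W
P_in = V·I·cosφ = 115 × 30.1 × 0.925 = 3202 W
η = P_out / P_in = 2462 / 3202 = 0.769 = 76.9%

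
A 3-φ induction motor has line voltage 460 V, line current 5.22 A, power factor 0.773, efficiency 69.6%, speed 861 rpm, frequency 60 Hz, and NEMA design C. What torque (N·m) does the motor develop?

24.8 N·m

P_in = √3·V·I·cosφ = 1.732 × 460 × 5.22 × 0.773 = 3215 W
P_out = η·P_in = 0.696 × 3215 = 2238 W
n = 861 rpm
ω = 2π×861/60 = 90.16 rad/s
τ = P_out/ω = 2238/90.16 = 24.8 N·m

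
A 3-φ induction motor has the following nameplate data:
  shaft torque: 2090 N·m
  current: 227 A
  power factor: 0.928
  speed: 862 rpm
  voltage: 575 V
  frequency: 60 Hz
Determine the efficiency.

ω = 2π × 862/60 = 90.27 rad/s; P_out = τω = 2090 × 90.27 = 188664 W
P_in = √3·V_L·I_L·cosφ = 1.732 × 575 × 227 × 0.928 = 209792 W
η = P_out / P_in = 188664 / 209792 = 0.899 = 89.9%

89.9 %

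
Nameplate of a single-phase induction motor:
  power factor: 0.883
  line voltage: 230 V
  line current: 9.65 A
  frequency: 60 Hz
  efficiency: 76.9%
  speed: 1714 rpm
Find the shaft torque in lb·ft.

6.19 lb·ft

P_in = V·I·cosφ = 230 × 9.65 × 0.883 = 1960 W
P_out = η·P_in = 0.769 × 1960 = 1507 W
n = 1714 rpm
ω = 2π×1714/60 = 179.5 rad/s
τ = P_out/ω = 1507/179.5 = 8.396 N·m
In lb·ft: 8.396/1.356 = 6.19 lb·ft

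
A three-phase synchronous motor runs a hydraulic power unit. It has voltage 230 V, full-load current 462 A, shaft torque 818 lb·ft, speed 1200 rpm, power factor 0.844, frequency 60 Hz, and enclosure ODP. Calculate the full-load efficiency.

89.7 %

τ = 818 lb·ft × 1.356 = 1109 N·m
ω = 2π × 1200/60 = 125.7 rad/s; P_out = τω = 1109 × 125.7 = 139401 W
P_in = √3·V_L·I_L·cosφ = 1.732 × 230 × 462 × 0.844 = 155332 W
η = P_out / P_in = 139401 / 155332 = 0.897 = 89.7%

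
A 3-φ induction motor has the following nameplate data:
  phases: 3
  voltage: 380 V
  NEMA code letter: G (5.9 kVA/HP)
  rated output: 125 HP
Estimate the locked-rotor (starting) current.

S_LR = 5.9 × 125 = 737.5 kVA
I_LR = S_LR/(√3·V_L) = 737500/(1.732×380) = 1120 A

1120 A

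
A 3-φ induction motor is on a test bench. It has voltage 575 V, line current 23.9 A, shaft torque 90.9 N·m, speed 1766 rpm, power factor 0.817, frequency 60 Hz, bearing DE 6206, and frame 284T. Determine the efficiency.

86.4 %

ω = 2π × 1766/60 = 184.9 rad/s; P_out = τω = 90.9 × 184.9 = 16807 W
P_in = √3·V_L·I_L·cosφ = 1.732 × 575 × 23.9 × 0.817 = 19446 W
η = P_out / P_in = 16807 / 19446 = 0.864 = 86.4%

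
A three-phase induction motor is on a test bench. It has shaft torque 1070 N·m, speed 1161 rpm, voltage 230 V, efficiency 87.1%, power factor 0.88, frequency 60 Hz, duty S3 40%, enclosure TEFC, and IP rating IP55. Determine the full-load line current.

426 A

ω = 2π×1161/60 = 121.6 rad/s; P_out = τω = 1070 × 121.6 = 130112 W
P_in = P_out / η = 130112 / 0.871 = 149382 W
I_L = P_in / (√3·V_L·cosφ) = 149382 / (1.732 × 230 × 0.88) = 426 A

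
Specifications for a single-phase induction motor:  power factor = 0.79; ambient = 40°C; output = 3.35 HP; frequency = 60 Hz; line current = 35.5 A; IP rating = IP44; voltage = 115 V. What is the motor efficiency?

77.5 %

P_out = 3.35 × 746 = 2499 W
P_in = V·I·cosφ = 115 × 35.5 × 0.79 = 3225 W
η = P_out / P_in = 2499 / 3225 = 0.775 = 77.5%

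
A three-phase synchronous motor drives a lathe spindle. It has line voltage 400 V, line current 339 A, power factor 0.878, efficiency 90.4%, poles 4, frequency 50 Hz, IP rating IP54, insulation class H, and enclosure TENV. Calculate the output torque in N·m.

1190 N·m

P_in = √3·V·I·cosφ = 1.732 × 400 × 339 × 0.878 = 206206 W
P_out = η·P_in = 0.904 × 206206 = 186410 W
n = n_s = 120×50/4 = 1500 rpm (synchronous)
ω = 2π×1500/60 = 157.1 rad/s
τ = P_out/ω = 186410/157.1 = 1190 N·m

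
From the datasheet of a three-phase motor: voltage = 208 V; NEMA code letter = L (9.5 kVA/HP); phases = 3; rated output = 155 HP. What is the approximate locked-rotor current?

4090 A

S_LR = 9.5 × 155 = 1472.5 kVA
I_LR = S_LR/(√3·V_L) = 1472500/(1.732×208) = 4090 A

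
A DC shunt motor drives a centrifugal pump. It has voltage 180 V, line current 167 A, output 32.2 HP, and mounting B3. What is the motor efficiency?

P_out = 32.2 × 746 = 24021 W
P_in = V·I = 180 × 167 = 30060 W
η = P_out / P_in = 24021 / 30060 = 0.799 = 79.9%

79.9 %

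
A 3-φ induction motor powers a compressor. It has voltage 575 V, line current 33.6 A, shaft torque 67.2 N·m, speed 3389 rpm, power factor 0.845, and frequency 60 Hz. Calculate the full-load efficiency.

84.3 %

ω = 2π × 3389/60 = 354.9 rad/s; P_out = τω = 67.2 × 354.9 = 23849 W
P_in = √3·V_L·I_L·cosφ = 1.732 × 575 × 33.6 × 0.845 = 28276 W
η = P_out / P_in = 23849 / 28276 = 0.843 = 84.3%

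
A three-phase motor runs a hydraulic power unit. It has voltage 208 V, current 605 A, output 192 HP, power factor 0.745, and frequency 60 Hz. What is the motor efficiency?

88.2 %

P_out = 192 × 746 = 143232 W
P_in = √3·V_L·I_L·cosφ = 1.732 × 208 × 605 × 0.745 = 162376 W
η = P_out / P_in = 143232 / 162376 = 0.882 = 88.2%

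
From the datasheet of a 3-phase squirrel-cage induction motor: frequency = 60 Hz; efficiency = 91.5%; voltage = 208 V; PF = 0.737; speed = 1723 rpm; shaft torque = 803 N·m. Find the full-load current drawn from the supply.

ω = 2π×1723/60 = 180.4 rad/s; P_out = τω = 803 × 180.4 = 144861 W
P_in = P_out / η = 144861 / 0.915 = 158318 W
I_L = P_in / (√3·V_L·cosφ) = 158318 / (1.732 × 208 × 0.737) = 596 A

596 A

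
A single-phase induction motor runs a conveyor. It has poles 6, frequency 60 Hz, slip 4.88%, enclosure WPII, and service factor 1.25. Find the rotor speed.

n_s = 120f/p = 120×60/6 = 1200 rpm
n = n_s(1 − s) = 1200 × (1 − 0.0488) = 1141 rpm

1141 rpm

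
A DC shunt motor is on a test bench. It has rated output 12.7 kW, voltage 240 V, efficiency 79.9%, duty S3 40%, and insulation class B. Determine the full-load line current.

P_out = 12.7 kW = 12700 W
P_in = P_out / η = 12700 / 0.799 = 15895 W
I = P_in / V = 15895 / 240 = 66.2 A

66.2 A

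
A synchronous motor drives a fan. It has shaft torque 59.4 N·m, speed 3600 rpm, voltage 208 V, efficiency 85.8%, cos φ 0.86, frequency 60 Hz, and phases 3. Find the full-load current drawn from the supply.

84.2 A

ω = 2π×3600/60 = 377 rad/s; P_out = τω = 59.4 × 377 = 22394 W
P_in = P_out / η = 22394 / 0.858 = 26100 W
I_L = P_in / (√3·V_L·cosφ) = 26100 / (1.732 × 208 × 0.86) = 84.2 A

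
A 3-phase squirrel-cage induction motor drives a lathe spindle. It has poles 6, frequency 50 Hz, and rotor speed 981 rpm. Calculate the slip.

1.90 %

n_s = 120f/p = 120×50/6 = 1000 rpm
s = (n_s − n)/n_s = (1000 − 981)/1000 = 0.0190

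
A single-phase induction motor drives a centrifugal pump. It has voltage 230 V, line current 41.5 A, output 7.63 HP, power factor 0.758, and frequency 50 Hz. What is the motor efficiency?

78.7 %

P_out = 7.63 × 746 = 5692 W
P_in = V·I·cosφ = 230 × 41.5 × 0.758 = 7235 W
η = P_out / P_in = 5692 / 7235 = 0.787 = 78.7%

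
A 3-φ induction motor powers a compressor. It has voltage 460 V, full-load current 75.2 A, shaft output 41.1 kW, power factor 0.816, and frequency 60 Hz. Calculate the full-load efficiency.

84.1 %

P_out = 41.1 kW = 41100 W
P_in = √3·V_L·I_L·cosφ = 1.732 × 460 × 75.2 × 0.816 = 48889 W
η = P_out / P_in = 41100 / 48889 = 0.841 = 84.1%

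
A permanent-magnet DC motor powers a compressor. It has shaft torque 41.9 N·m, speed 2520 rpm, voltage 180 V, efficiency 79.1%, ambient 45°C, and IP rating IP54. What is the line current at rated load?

ω = 2π×2520/60 = 263.9 rad/s; P_out = τω = 41.9 × 263.9 = 11057 W
P_in = P_out / η = 11057 / 0.791 = 13979 W
I = P_in / V = 13979 / 180 = 77.7 A

77.7 A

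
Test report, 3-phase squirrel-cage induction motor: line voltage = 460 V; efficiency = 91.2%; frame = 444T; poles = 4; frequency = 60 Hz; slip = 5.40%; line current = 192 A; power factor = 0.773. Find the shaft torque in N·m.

605 N·m

P_in = √3·V·I·cosφ = 1.732 × 460 × 192 × 0.773 = 118246 W
P_out = η·P_in = 0.912 × 118246 = 107840 W
n_s = 120×60/4 = 1800 rpm; n = 1800×(1−0.054) = 1703 rpm
ω = 2π×1703/60 = 178.3 rad/s
τ = P_out/ω = 107840/178.3 = 605 N·m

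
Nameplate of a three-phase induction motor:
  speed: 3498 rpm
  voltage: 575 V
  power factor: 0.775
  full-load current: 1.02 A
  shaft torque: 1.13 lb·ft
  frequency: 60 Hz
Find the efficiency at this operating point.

τ = 1.13 lb·ft × 1.356 = 1.532 N·m
ω = 2π × 3498/60 = 366.3 rad/s; P_out = τω = 1.532 × 366.3 = 561 W
P_in = √3·V_L·I_L·cosφ = 1.732 × 575 × 1.02 × 0.775 = 787 W
η = P_out / P_in = 561 / 787 = 0.713 = 71.3%

71.3 %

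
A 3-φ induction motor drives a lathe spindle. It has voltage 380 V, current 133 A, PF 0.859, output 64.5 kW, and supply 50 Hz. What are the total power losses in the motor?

P_in = √3·V·I·cosφ = 1.732×380×133×0.859 = 75193 W
P_out = 64500 W
Losses = P_in − P_out = 75193 − 64500 = 10693 W

10.7 kW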